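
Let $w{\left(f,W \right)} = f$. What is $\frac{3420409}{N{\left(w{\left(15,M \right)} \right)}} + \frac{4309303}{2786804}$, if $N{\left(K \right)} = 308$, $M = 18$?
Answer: $\frac{595833546760}{53645977} \approx 11107.0$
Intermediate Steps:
$\frac{3420409}{N{\left(w{\left(15,M \right)} \right)}} + \frac{4309303}{2786804} = \frac{3420409}{308} + \frac{4309303}{2786804} = \frac{595833546760}{53645977}$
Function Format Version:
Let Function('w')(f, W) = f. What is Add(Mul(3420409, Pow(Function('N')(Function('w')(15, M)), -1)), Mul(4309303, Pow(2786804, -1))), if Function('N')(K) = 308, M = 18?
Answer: Rational(595833546760, 53645977) ≈ 11107.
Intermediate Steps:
Add(Mul(3420409, Pow(Function('N')(Function('w')(15, M)), -1)), Mul(4309303, Pow(2786804, -1))) = Add(Mul(3420409, Pow(308, -1)), Mul(4309303, Pow(2786804, -1))) = Add(Mul(3420409, Rational(1, 308)), Mul(4309303, Rational(1, 2786804))) = Add(Rational(3420409, 308), Rational(4309303, 2786804)) = Rational(595833546760, 53645977)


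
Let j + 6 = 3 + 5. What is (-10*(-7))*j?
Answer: 140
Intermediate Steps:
j = 2 (j = -6 + (3 + 5) = -6 + 8 = 2)
(-10*(-7))*j = -10*(-7)*2 = 70*2 = 140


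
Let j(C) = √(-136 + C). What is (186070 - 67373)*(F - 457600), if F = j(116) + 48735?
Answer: -48531048905 + 237394*I*√5 ≈ -4.8531e+10 + 5.3083e+5*I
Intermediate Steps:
F = 48735 + 2*I*√5 (F = √(-136 + 116) + 48735 = √(-20) + 48735 = 2*I*√5 + 48735 = 48735 + 2*I*√5 ≈ 48735.0 + 4.4721*I)
(186070 - 67373)*(F - 457600) = (186070 - 67373)*((48735 + 2*I*√5) - 457600) = 118697*(-408865 + 2*I*√5) = -48531048905 + 237394*I*√5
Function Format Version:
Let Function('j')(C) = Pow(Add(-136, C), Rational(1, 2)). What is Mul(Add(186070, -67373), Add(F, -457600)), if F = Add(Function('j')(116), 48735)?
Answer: Add(-48531048905, Mul(237394, I, Pow(5, Rational(1, 2)))) ≈ Add(-4.8531e+10, Mul(5.3083e+5, I))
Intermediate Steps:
F = Add(48735, Mul(2, I, Pow(5, Rational(1, 2)))) (F = Add(Pow(Add(-136, 116), Rational(1, 2)), 48735) = Add(Pow(-20, Rational(1, 2)), 48735) = Add(Mul(2, I, Pow(5, Rational(1, 2))), 48735) = Add(48735, Mul(2, I, Pow(5, Rational(1, 2)))) ≈ Add(48735., Mul(4.4721, I)))
Mul(Add(186070, -67373), Add(F, -457600)) = Mul(Add(186070, -67373), Add(Add(48735, Mul(2, I, Pow(5, Rational(1, 2)))), -457600)) = Mul(118697, Add(-408865, Mul(2, I, Pow(5, Rational(1, 2))))) = Add(-48531048905, Mul(237394, I, Pow(5, Rational(1, 2))))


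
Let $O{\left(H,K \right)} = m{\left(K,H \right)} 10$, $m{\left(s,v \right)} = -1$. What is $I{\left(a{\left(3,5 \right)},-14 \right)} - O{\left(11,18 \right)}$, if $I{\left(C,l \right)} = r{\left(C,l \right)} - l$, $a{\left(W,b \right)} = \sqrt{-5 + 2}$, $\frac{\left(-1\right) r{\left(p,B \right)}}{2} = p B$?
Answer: $24 + 28 i \sqrt{3} \approx 24.0 + 48.497 i$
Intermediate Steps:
$r{\left(p,B \right)} = - 2 B p$ ($r{\left(p,B \right)} = - 2 p B = - 2 B p$)
$O{\left(H,K \right)} = -10$ ($O{\left(H,K \right)} = \left(-1\right) 10 = -10$)
$a{\left(W,b \right)} = i \sqrt{3}$ ($a{\left(W,b \right)} = \sqrt{-3} = i \sqrt{3}$)
$I{\left(C,l \right)} = - l - 2 C l$ ($I{\left(C,l \right)} = - 2 l C - l = - 2 C l - l = - l - 2 C l$)
$I{\left(a{\left(3,5 \right)},-14 \right)} - O{\left(11,18 \right)} = - 14 \left(-1 - 2 i \sqrt{3}\right) - -10 = - 14 \left(-1 - 2 i \sqrt{3}\right) + 10 = \left(14 + 28 i \sqrt{3}\right) + 10 = 24 + 28 i \sqrt{3}$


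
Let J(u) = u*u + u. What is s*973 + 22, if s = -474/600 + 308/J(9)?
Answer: 2324837/900 ≈ 2583.2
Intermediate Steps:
J(u) = u + u**2 (J(u) = u**2 + u = u + u**2)
s = 2369/900 (s = -474/600 + 308/((9*(1 + 9))) = -474*1/600 + 308/((9*10)) = -79/100 + 308/90 = -79/100 + 308*(1/90) = -79/100 + 154/45 = 2369/900 ≈ 2.6322)
s*973 + 22 = (2369/900)*973 + 22 = 2305037/900 + 22 = 2324837/900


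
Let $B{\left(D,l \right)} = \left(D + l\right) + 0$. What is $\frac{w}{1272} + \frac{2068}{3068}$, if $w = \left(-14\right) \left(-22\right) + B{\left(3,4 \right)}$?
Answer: $\frac{299743}{325208} \approx 0.9217$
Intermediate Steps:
$B{\left(D,l \right)} = D + l$
$w = 315$ ($w = \left(-14\right) \left(-22\right) + \left(3 + 4\right) = 308 + 7 = 315$)
$\frac{w}{1272} + \frac{2068}{3068} = \frac{315}{1272} + \frac{2068}{3068} = 315 \cdot \frac{1}{1272} + 2068 \cdot \frac{1}{3068} = \frac{105}{424} + \frac{517}{767} = \frac{299743}{325208}$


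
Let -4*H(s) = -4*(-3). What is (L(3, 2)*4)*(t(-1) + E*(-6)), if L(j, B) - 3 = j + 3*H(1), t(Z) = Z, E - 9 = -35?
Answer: -1860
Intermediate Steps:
H(s) = -3 (H(s) = -(-1)*(-3) = -¼*12 = -3)
E = -26 (E = 9 - 35 = -26)
L(j, B) = -6 + j (L(j, B) = 3 + (j + 3*(-3)) = 3 + (j - 9) = 3 + (-9 + j) = -6 + j)
(L(3, 2)*4)*(t(-1) + E*(-6)) = ((-6 + 3)*4)*(-1 - 26*(-6)) = (-3*4)*(-1 + 156) = -12*155 = -1860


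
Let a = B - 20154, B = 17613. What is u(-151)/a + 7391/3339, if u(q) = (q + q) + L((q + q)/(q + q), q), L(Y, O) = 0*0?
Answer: 942329/404019 ≈ 2.3324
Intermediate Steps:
L(Y, O) = 0
a = -2541 (a = 17613 - 20154 = -2541)
u(q) = 2*q (u(q) = (q + q) + 0 = 2*q + 0 = 2*q)
u(-151)/a + 7391/3339 = (2*(-151))/(-2541) + 7391/3339 = -302*(-1/2541) + 7391*(1/3339) = 302/2541 + 7391/3339 = 942329/404019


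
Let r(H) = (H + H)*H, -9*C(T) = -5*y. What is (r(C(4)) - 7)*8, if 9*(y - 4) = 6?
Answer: 37576/729 ≈ 51.545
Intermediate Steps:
y = 14/3 (y = 4 + (1/9)*6 = 4 + 2/3 = 14/3 ≈ 4.6667)
C(T) = 70/27 (C(T) = -(-5)*14/(9*3) = -1/9*(-70/3) = 70/27)
r(H) = 2*H**2 (r(H) = (2*H)*H = 2*H**2)
(r(C(4)) - 7)*8 = (2*(70/27)**2 - 7)*8 = (2*(4900/729) - 7)*8 = (9800/729 - 7)*8 = (4697/729)*8 = 37576/729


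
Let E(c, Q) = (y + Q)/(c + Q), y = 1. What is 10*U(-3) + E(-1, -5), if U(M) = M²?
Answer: 272/3 ≈ 90.667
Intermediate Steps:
E(c, Q) = (1 + Q)/(Q + c) (E(c, Q) = (1 + Q)/(c + Q) = (1 + Q)/(Q + c))
10*U(-3) + E(-1, -5) = 10*(-3)² + (1 - 5)/(-5 - 1) = 10*9 - 4/(-6) = 90 - ⅙*(-4) = 90 + ⅔ = 272/3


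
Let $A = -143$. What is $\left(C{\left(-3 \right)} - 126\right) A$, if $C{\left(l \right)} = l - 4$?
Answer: $19019$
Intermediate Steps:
$C{\left(l \right)} = -4 + l$
$\left(C{\left(-3 \right)} - 126\right) A = \left(\left(-4 - 3\right) - 126\right) \left(-143\right) = \left(-7 - 126\right) \left(-143\right) = \left(-133\right) \left(-143\right) = 19019$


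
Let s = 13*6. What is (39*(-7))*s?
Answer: -21294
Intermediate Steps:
s = 78
(39*(-7))*s = (39*(-7))*78 = -273*78 = -21294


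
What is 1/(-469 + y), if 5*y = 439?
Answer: -5/1906 ≈ -0.0026233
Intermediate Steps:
y = 439/5 (y = (⅕)*439 = 439/5 ≈ 87.800)
1/(-469 + y) = 1/(-469 + 439/5) = 1/(-1906/5) = -5/1906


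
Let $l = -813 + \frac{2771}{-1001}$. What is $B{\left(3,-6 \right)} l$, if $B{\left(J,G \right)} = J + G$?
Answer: $\frac{2449752}{1001} \approx 2447.3$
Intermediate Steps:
$B{\left(J,G \right)} = G + J$
$l = - \frac{816584}{1001}$ ($l = -813 + 2771 \left(- \frac{1}{1001}\right) = -813 - \frac{2771}{1001} = - \frac{816584}{1001} \approx -815.77$)
$B{\left(3,-6 \right)} l = \left(-6 + 3\right) \left(- \frac{816584}{1001}\right) = \left(-3\right) \left(- \frac{816584}{1001}\right) = \frac{2449752}{1001}$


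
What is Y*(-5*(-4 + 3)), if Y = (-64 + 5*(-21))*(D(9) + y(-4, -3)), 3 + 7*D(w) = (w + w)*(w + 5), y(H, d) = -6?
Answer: -174915/7 ≈ -24988.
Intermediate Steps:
D(w) = -3/7 + 2*w*(5 + w)/7 (D(w) = -3/7 + ((w + w)*(w + 5))/7 = -3/7 + ((2*w)*(5 + w))/7 = -3/7 + (2*w*(5 + w))/7 = -3/7 + 2*w*(5 + w)/7)
Y = -34983/7 (Y = (-64 + 5*(-21))*((-3/7 + (2/7)*9² + (10/7)*9) - 6) = (-64 - 105)*((-3/7 + (2/7)*81 + 90/7) - 6) = -169*((-3/7 + 162/7 + 90/7) - 6) = -169*(249/7 - 6) = -169*207/7 = -34983/7 ≈ -4997.6)
Y*(-5*(-4 + 3)) = -(-174915)*(-4 + 3)/7 = -(-174915)*(-1)/7 = -34983/7*5 = -174915/7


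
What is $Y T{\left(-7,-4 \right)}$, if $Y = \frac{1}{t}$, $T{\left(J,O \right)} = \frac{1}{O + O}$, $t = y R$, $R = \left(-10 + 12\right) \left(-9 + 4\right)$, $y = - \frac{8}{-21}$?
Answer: $\frac{21}{640} \approx 0.032812$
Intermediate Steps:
$y = \frac{8}{21}$ ($y = \left(-8\right) \left(- \frac{1}{21}\right) = \frac{8}{21} \approx 0.38095$)
$R = -10$ ($R = 2 \left(-5\right) = -10$)
$t = - \frac{80}{21}$ ($t = \frac{8}{21} \left(-10\right) = - \frac{80}{21} \approx -3.8095$)
$T{\left(J,O \right)} = \frac{1}{2 O}$
$Y = - \frac{21}{80}$ ($Y = \frac{1}{- \frac{80}{21}} = - \frac{21}{80} \approx -0.2625$)
$Y T{\left(-7,-4 \right)} = - \frac{21 \frac{1}{2 \left(-4\right)}}{80} = - \frac{21 \cdot \frac{1}{2} \left(- \frac{1}{4}\right)}{80} = \left(- \frac{21}{80}\right) \left(- \frac{1}{8}\right) = \frac{21}{640}$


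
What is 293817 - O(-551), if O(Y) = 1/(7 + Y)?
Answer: 159836449/544 ≈ 2.9382e+5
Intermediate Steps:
293817 - O(-551) = 293817 - 1/(7 - 551) = 293817 - 1/(-544) = 293817 - 1*(-1/544) = 293817 + 1/544 = 159836449/544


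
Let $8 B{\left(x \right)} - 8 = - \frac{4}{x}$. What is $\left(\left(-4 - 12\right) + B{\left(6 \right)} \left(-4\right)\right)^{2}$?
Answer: $\frac{3481}{9} \approx 386.78$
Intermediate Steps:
$B{\left(x \right)} = 1 - \frac{1}{2 x}$ ($B{\left(x \right)} = 1 + \frac{\left(-4\right) \frac{1}{x}}{8} = 1 - \frac{1}{2 x}$)
$\left(\left(-4 - 12\right) + B{\left(6 \right)} \left(-4\right)\right)^{2} = \left(\left(-4 - 12\right) + \frac{- \frac{1}{2} + 6}{6} \left(-4\right)\right)^{2} = \left(\left(-4 - 12\right) + \frac{1}{6} \cdot \frac{11}{2} \left(-4\right)\right)^{2} = \left(-16 + \frac{11}{12} \left(-4\right)\right)^{2} = \left(-16 - \frac{11}{3}\right)^{2} = \left(- \frac{59}{3}\right)^{2} = \frac{3481}{9}$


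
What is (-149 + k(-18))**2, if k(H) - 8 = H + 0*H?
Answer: 25281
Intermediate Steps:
k(H) = 8 + H (k(H) = 8 + (H + 0*H) = 8 + (H + 0) = 8 + H)
(-149 + k(-18))**2 = (-149 + (8 - 18))**2 = (-149 - 10)**2 = (-159)**2 = 25281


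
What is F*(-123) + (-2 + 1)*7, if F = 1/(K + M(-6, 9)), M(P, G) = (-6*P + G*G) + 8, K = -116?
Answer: -62/3 ≈ -20.667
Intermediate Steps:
M(P, G) = 8 + G**2 - 6*P (M(P, G) = (-6*P + G**2) + 8 = (G**2 - 6*P) + 8 = 8 + G**2 - 6*P)
F = 1/9 (F = 1/(-116 + (8 + 9**2 - 6*(-6))) = 1/(-116 + (8 + 81 + 36)) = 1/(-116 + 125) = 1/9 ≈ 0.11111)
F*(-123) + (-2 + 1)*7 = (1/9)*(-123) + (-2 + 1)*7 = -41/3 - 1*7 = -41/3 - 7 = -62/3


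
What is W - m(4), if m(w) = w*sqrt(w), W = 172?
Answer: 164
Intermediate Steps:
m(w) = w**(3/2)
W - m(4) = 172 - 4**(3/2) = 172 - 1*8 = 172 - 8 = 164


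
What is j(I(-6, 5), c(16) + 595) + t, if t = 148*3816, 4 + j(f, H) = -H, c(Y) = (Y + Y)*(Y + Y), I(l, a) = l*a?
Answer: 563145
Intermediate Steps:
I(l, a) = a*l
c(Y) = 4*Y² (c(Y) = (2*Y)*(2*Y) = 4*Y²)
j(f, H) = -4 - H
t = 564768
j(I(-6, 5), c(16) + 595) + t = (-4 - (4*16² + 595)) + 564768 = (-4 - (4*256 + 595)) + 564768 = (-4 - (1024 + 595)) + 564768 = (-4 - 1*1619) + 564768 = (-4 - 1619) + 564768 = -1623 + 564768 = 563145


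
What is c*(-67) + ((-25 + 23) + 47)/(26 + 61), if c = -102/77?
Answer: 199341/2233 ≈ 89.271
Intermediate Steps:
c = -102/77 (c = -102*1/77 = -102/77 ≈ -1.3247)
c*(-67) + ((-25 + 23) + 47)/(26 + 61) = -102/77*(-67) + ((-25 + 23) + 47)/(26 + 61) = 6834/77 + (-2 + 47)/87 = 6834/77 + 45*(1/87) = 6834/77 + 15/29 = 199341/2233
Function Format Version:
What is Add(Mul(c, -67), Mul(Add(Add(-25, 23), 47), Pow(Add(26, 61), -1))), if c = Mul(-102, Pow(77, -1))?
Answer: Rational(199341, 2233) ≈ 89.271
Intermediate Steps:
c = Rational(-102, 77) (c = Mul(-102, Rational(1, 77)) = Rational(-102, 77) ≈ -1.3247)
Add(Mul(c, -67), Mul(Add(Add(-25, 23), 47), Pow(Add(26, 61), -1))) = Add(Mul(Rational(-102, 77), -67), Mul(Add(Add(-25, 23), 47), Pow(Add(26, 61), -1))) = Add(Rational(6834, 77), Mul(Add(-2, 47), Pow(87, -1))) = Add(Rational(6834, 77), Mul(45, Rational(1, 87))) = Add(Rational(6834, 77), Rational(15, 29)) = Rational(199341, 2233)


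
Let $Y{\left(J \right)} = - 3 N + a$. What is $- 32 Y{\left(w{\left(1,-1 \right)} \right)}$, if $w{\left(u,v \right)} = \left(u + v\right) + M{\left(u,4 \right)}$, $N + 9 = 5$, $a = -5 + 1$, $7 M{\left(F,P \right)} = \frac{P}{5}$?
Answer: $-256$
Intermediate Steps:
$M{\left(F,P \right)} = \frac{P}{35}$ ($M{\left(F,P \right)} = \frac{P \frac{1}{5}}{7} = \frac{\frac{1}{5} P}{7} = \frac{P}{35}$)
$a = -4$
$N = -4$ ($N = -9 + 5 = -4$)
$w{\left(u,v \right)} = \frac{4}{35} + u + v$ ($w{\left(u,v \right)} = \left(u + v\right) + \frac{1}{35} \cdot 4 = \left(u + v\right) + \frac{4}{35} = \frac{4}{35} + u + v$)
$Y{\left(J \right)} = 8$ ($Y{\left(J \right)} = \left(-3\right) \left(-4\right) - 4 = 12 - 4 = 8$)
$- 32 Y{\left(w{\left(1,-1 \right)} \right)} = \left(-32\right) 8 = -256$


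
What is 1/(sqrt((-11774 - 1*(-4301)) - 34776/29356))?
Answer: -I*sqrt(402566467899)/54853041 ≈ -0.011567*I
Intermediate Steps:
1/(sqrt((-11774 - 1*(-4301)) - 34776/29356)) = 1/(sqrt((-11774 + 4301) - 34776*1/29356)) = 1/(sqrt(-7473 - 8694/7339)) = 1/(sqrt(-54853041/7339)) = 1/(I*sqrt(402566467899)/7339) = -I*sqrt(402566467899)/54853041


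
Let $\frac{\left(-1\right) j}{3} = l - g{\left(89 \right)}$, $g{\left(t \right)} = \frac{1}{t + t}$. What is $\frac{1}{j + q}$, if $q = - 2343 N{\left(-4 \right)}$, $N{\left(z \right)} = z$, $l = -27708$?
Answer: $\frac{178}{16464291} \approx 1.0811 \cdot 10^{-5}$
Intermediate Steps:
$q = 9372$ ($q = \left(-2343\right) \left(-4\right) = 9372$)
$g{\left(t \right)} = \frac{1}{2 t}$
$j = \frac{14796075}{178}$ ($j = - 3 \left(-27708 - \frac{1}{2 \cdot 89}\right) = - 3 \left(-27708 - \frac{1}{2} \cdot \frac{1}{89}\right) = - 3 \left(-27708 - \frac{1}{178}\right) = \left(-3\right) \left(- \frac{4932025}{178}\right) = \frac{14796075}{178} \approx 83124.0$)
$\frac{1}{j + q} = \frac{1}{\frac{14796075}{178} + 9372} = \frac{1}{\frac{16464291}{178}} = \frac{178}{16464291}$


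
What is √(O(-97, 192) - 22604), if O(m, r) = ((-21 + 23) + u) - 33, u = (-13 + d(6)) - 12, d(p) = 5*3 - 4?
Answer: I*√22649 ≈ 150.5*I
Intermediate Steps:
d(p) = 11 (d(p) = 15 - 4 = 11)
u = -14 (u = (-13 + 11) - 12 = -2 - 12 = -14)
O(m, r) = -45 (O(m, r) = ((-21 + 23) - 14) - 33 = (2 - 14) - 33 = -12 - 33 = -45)
√(O(-97, 192) - 22604) = √(-45 - 22604) = √(-22649) = I*√22649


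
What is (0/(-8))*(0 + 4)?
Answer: 0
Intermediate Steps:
(0/(-8))*(0 + 4) = (0*(-1/8))*4 = 0*4 = 0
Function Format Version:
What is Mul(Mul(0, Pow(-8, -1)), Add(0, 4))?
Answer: 0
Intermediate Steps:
Mul(Mul(0, Pow(-8, -1)), Add(0, 4)) = Mul(Mul(0, Rational(-1, 8)), 4) = Mul(0, 4) = 0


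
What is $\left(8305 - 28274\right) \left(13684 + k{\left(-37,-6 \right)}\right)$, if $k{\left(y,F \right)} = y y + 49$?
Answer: $-301571838$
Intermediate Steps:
$k{\left(y,F \right)} = 49 + y^{2}$ ($k{\left(y,F \right)} = y^{2} + 49 = 49 + y^{2}$)
$\left(8305 - 28274\right) \left(13684 + k{\left(-37,-6 \right)}\right) = \left(8305 - 28274\right) \left(13684 + \left(49 + \left(-37\right)^{2}\right)\right) = - 19969 \left(13684 + \left(49 + 1369\right)\right) = - 19969 \left(13684 + 1418\right) = \left(-19969\right) 15102 = -301571838$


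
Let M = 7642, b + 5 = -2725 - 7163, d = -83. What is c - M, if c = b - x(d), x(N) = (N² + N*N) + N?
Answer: -31230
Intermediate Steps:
b = -9893 (b = -5 + (-2725 - 7163) = -5 - 9888 = -9893)
x(N) = N + 2*N² (x(N) = (N² + N²) + N = 2*N² + N = N + 2*N²)
c = -23588 (c = -9893 - (-83)*(1 + 2*(-83)) = -9893 - (-83)*(1 - 166) = -9893 - (-83)*(-165) = -9893 - 1*13695 = -9893 - 13695 = -23588)
c - M = -23588 - 1*7642 = -23588 - 7642 = -31230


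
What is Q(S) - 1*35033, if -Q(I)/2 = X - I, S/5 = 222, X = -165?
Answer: -32483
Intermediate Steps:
S = 1110 (S = 5*222 = 1110)
Q(I) = 330 + 2*I (Q(I) = -2*(-165 - I) = 330 + 2*I)
Q(S) - 1*35033 = (330 + 2*1110) - 1*35033 = (330 + 2220) - 35033 = 2550 - 35033 = -32483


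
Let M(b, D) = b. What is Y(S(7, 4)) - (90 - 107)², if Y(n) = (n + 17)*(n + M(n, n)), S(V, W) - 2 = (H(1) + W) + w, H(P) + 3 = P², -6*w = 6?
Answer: -169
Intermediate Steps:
w = -1 (w = -⅙*6 = -1)
H(P) = -3 + P²
S(V, W) = -1 + W (S(V, W) = 2 + (((-3 + 1²) + W) - 1) = 2 + (((-3 + 1) + W) - 1) = 2 + ((-2 + W) - 1) = 2 + (-3 + W) = -1 + W)
Y(n) = 2*n*(17 + n) (Y(n) = (n + 17)*(n + n) = (17 + n)*(2*n) = 2*n*(17 + n))
Y(S(7, 4)) - (90 - 107)² = 2*(-1 + 4)*(17 + (-1 + 4)) - (90 - 107)² = 2*3*(17 + 3) - 1*(-17)² = 2*3*20 - 1*289 = 120 - 289 = -169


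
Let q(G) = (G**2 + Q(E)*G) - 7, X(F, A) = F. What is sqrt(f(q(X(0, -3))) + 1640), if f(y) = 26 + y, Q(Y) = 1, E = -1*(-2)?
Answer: sqrt(1659) ≈ 40.731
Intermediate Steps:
E = 2
q(G) = -7 + G + G**2 (q(G) = (G**2 + 1*G) - 7 = (G**2 + G) - 7 = (G + G**2) - 7 = -7 + G + G**2)
sqrt(f(q(X(0, -3))) + 1640) = sqrt((26 + (-7 + 0 + 0**2)) + 1640) = sqrt((26 + (-7 + 0 + 0)) + 1640) = sqrt((26 - 7) + 1640) = sqrt(19 + 1640) = sqrt(1659)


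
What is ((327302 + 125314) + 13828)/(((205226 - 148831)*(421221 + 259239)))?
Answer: 10601/872148675 ≈ 1.2155e-5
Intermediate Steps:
((327302 + 125314) + 13828)/(((205226 - 148831)*(421221 + 259239))) = (452616 + 13828)/((56395*680460)) = 466444/38374541700 = 466444*(1/38374541700) = 10601/872148675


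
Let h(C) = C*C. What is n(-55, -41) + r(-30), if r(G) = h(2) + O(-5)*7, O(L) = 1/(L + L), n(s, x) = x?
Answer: -377/10 ≈ -37.700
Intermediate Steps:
h(C) = C**2
O(L) = 1/(2*L)
r(G) = 33/10 (r(G) = 2**2 + ((1/2)/(-5))*7 = 4 + ((1/2)*(-1/5))*7 = 4 - 1/10*7 = 4 - 7/10 = 33/10)
n(-55, -41) + r(-30) = -41 + 33/10 = -377/10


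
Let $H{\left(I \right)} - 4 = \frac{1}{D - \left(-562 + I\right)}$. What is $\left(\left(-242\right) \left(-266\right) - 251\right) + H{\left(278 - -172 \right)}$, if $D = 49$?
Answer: $\frac{10324126}{161} \approx 64125.0$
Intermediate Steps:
$H{\left(I \right)} = 4 + \frac{1}{611 - I}$ ($H{\left(I \right)} = 4 + \frac{1}{49 - \left(-562 + I\right)} = 4 + \frac{1}{611 - I}$)
$\left(\left(-242\right) \left(-266\right) - 251\right) + H{\left(278 - -172 \right)} = \left(\left(-242\right) \left(-266\right) - 251\right) + \frac{2445 - 4 \left(278 - -172\right)}{611 - \left(278 - -172\right)} = \left(64372 - 251\right) + \frac{2445 - 4 \left(278 + 172\right)}{611 - \left(278 + 172\right)} = 64121 + \frac{2445 - 1800}{611 - 450} = 64121 + \frac{1}{161} \cdot 645 = 64121 + \frac{645}{161} = \frac{10324126}{161}$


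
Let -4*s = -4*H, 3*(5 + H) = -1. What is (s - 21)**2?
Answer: 6241/9 ≈ 693.44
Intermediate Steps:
H = -16/3 (H = -5 + (1/3)*(-1) = -5 - 1/3 = -16/3 ≈ -5.3333)
s = -16/3 (s = -(-1)*(-16)/3 = -1/4*64/3 = -16/3 ≈ -5.3333)
(s - 21)**2 = (-16/3 - 21)**2 = (-79/3)**2 = 6241/9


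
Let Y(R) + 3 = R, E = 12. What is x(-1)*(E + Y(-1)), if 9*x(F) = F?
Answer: -8/9 ≈ -0.88889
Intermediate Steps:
x(F) = F/9
Y(R) = -3 + R
x(-1)*(E + Y(-1)) = ((⅑)*(-1))*(12 + (-3 - 1)) = -(12 - 4)/9 = -⅑*8 = -8/9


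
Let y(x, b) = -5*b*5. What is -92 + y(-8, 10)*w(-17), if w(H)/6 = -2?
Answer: 2908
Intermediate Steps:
y(x, b) = -25*b
w(H) = -12 (w(H) = 6*(-2) = -12)
-92 + y(-8, 10)*w(-17) = -92 - 25*10*(-12) = -92 - 250*(-12) = -92 + 3000 = 2908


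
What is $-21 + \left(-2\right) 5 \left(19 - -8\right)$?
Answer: $-291$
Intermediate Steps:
$-21 + \left(-2\right) 5 \left(19 - -8\right) = -21 - 10 \left(19 + 8\right) = -21 - 270 = -291$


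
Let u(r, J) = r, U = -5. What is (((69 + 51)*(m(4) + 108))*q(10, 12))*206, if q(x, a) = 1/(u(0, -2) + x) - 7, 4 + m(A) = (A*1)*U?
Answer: -14327712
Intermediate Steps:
m(A) = -4 - 5*A (m(A) = -4 + (A*1)*(-5) = -4 + A*(-5) = -4 - 5*A)
q(x, a) = -7 + 1/x (q(x, a) = 1/(0 + x) - 7 = 1/x - 7 = -7 + 1/x)
(((69 + 51)*(m(4) + 108))*q(10, 12))*206 = (((69 + 51)*((-4 - 5*4) + 108))*(-7 + 1/10))*206 = ((120*((-4 - 20) + 108))*(-7 + 1/10))*206 = ((120*(-24 + 108))*(-69/10))*206 = ((120*84)*(-69/10))*206 = (10080*(-69/10))*206 = -69552*206 = -14327712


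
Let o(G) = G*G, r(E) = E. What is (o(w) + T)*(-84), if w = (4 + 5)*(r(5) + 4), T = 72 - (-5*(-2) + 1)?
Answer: -556248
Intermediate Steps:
T = 61 (T = 72 - (10 + 1) = 72 - 1*11 = 72 - 11 = 61)
w = 81 (w = (4 + 5)*(5 + 4) = 9*9 = 81)
o(G) = G²
(o(w) + T)*(-84) = (81² + 61)*(-84) = (6561 + 61)*(-84) = 6622*(-84) = -556248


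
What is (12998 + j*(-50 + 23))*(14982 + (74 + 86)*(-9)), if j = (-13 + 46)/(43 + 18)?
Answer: 175821114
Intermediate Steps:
j = 33/61 ≈ 0.54098
(12998 + j*(-50 + 23))*(14982 + (74 + 86)*(-9)) = (12998 + 33*(-50 + 23)/61)*(14982 + (74 + 86)*(-9)) = (12998 + (33/61)*(-27))*(14982 + 160*(-9)) = (12998 - 891/61)*(14982 - 1440) = (791987/61)*13542 = 175821114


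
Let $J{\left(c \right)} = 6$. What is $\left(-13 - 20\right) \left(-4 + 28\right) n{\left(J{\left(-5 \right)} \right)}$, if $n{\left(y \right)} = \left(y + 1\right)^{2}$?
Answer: $-38808$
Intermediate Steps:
$n{\left(y \right)} = \left(1 + y\right)^{2}$
$\left(-13 - 20\right) \left(-4 + 28\right) n{\left(J{\left(-5 \right)} \right)} = \left(-13 - 20\right) \left(-4 + 28\right) \left(1 + 6\right)^{2} = \left(-33\right) 24 \cdot 7^{2} = \left(-792\right) 49 = -38808$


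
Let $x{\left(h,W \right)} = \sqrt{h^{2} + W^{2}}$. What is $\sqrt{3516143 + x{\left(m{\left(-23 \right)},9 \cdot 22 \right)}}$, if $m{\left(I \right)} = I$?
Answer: $\sqrt{3516143 + \sqrt{39733}} \approx 1875.2$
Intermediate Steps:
$x{\left(h,W \right)} = \sqrt{W^{2} + h^{2}}$
$\sqrt{3516143 + x{\left(m{\left(-23 \right)},9 \cdot 22 \right)}} = \sqrt{3516143 + \sqrt{\left(9 \cdot 22\right)^{2} + \left(-23\right)^{2}}} = \sqrt{3516143 + \sqrt{198^{2} + 529}} = \sqrt{3516143 + \sqrt{39204 + 529}} = \sqrt{3516143 + \sqrt{39733}}$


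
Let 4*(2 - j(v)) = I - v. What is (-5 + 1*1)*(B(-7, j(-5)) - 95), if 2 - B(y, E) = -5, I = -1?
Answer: 352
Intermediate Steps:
j(v) = 9/4 + v/4 (j(v) = 2 - (-1 - v)/4 = 2 + (¼ + v/4) = 9/4 + v/4)
B(y, E) = 7 (B(y, E) = 2 - 1*(-5) = 2 + 5 = 7)
(-5 + 1*1)*(B(-7, j(-5)) - 95) = (-5 + 1*1)*(7 - 95) = (-5 + 1)*(-88) = -4*(-88) = 352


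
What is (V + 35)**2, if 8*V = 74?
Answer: 31329/16 ≈ 1958.1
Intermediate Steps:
V = 37/4 (V = (1/8)*74 = 37/4 ≈ 9.2500)
(V + 35)**2 = (37/4 + 35)**2 = (177/4)**2 = 31329/16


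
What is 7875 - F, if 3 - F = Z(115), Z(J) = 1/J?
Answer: 905281/115 ≈ 7872.0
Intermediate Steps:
F = 344/115 (F = 3 - 1/115 = 344/115 ≈ 2.9913)
7875 - F = 7875 - 1*344/115 = 7875 - 344/115 = 905281/115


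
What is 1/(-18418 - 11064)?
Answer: -1/29482 ≈ -3.3919e-5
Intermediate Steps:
1/(-18418 - 11064) = 1/(-29482) = -1/29482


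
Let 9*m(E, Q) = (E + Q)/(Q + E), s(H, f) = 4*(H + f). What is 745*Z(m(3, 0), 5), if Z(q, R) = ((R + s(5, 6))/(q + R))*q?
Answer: 36505/46 ≈ 793.59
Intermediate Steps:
s(H, f) = 4*H + 4*f
m(E, Q) = 1/9 (m(E, Q) = ((E + Q)/(Q + E))/9 = ((E + Q)/(E + Q))/9 = (1/9)*1 = 1/9)
Z(q, R) = q*(44 + R)/(R + q) (Z(q, R) = ((R + (4*5 + 4*6))/(q + R))*q = ((R + (20 + 24))/(R + q))*q = ((R + 44)/(R + q))*q = ((44 + R)/(R + q))*q = q*(44 + R)/(R + q))
745*Z(m(3, 0), 5) = 745*((44 + 5)/(9*(5 + 1/9))) = 745*((1/9)*49/(46/9)) = 745*((1/9)*(9/46)*49) = 745*(49/46) = 36505/46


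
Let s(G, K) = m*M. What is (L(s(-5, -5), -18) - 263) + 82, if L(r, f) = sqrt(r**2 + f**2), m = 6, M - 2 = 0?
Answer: -181 + 6*sqrt(13) ≈ -159.37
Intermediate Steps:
M = 2 (M = 2 + 0 = 2)
s(G, K) = 12 (s(G, K) = 6*2 = 12)
L(r, f) = sqrt(f**2 + r**2)
(L(s(-5, -5), -18) - 263) + 82 = (sqrt((-18)**2 + 12**2) - 263) + 82 = (sqrt(324 + 144) - 263) + 82 = (sqrt(468) - 263) + 82 = (6*sqrt(13) - 263) + 82 = (-263 + 6*sqrt(13)) + 82 = -181 + 6*sqrt(13)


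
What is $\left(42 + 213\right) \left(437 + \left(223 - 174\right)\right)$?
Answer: $123930$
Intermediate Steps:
$\left(42 + 213\right) \left(437 + \left(223 - 174\right)\right) = 255 \left(437 + \left(223 - 174\right)\right) = 255 \left(437 + 49\right) = 255 \cdot 486 = 123930$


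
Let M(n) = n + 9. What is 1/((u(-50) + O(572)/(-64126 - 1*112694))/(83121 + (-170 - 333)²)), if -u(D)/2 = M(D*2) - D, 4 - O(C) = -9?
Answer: 59434506600/14499227 ≈ 4099.1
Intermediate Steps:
O(C) = 13 (O(C) = 4 - 1*(-9) = 4 + 9 = 13)
M(n) = 9 + n
u(D) = -18 - 2*D (u(D) = -2*((9 + D*2) - D) = -2*((9 + 2*D) - D) = -2*(9 + D) = -18 - 2*D)
1/((u(-50) + O(572)/(-64126 - 1*112694))/(83121 + (-170 - 333)²)) = 1/(((-18 - 2*(-50)) + 13/(-64126 - 1*112694))/(83121 + (-170 - 333)²)) = 1/(((-18 + 100) + 13/(-64126 - 112694))/(83121 + (-503)²)) = 1/((82 + 13/(-176820))/(83121 + 253009)) = 1/((82 + 13*(-1/176820))/336130) = 1/((82 - 13/176820)*(1/336130)) = 1/((14499227/176820)*(1/336130)) = 1/(14499227/59434506600) = 59434506600/14499227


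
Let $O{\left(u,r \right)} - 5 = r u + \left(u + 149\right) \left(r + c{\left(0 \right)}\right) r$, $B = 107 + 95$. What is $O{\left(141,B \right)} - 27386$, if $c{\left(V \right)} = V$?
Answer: $11834261$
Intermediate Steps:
$B = 202$
$O{\left(u,r \right)} = 5 + r u + r^{2} \left(149 + u\right)$ ($O{\left(u,r \right)} = 5 + \left(r u + \left(u + 149\right) \left(r + 0\right) r\right) = 5 + \left(r u + \left(149 + u\right) r r\right) = 5 + \left(r u + r \left(149 + u\right) r\right) = 5 + \left(r u + r^{2} \left(149 + u\right)\right) = 5 + r u + r^{2} \left(149 + u\right)$)
$O{\left(141,B \right)} - 27386 = \left(5 + 149 \cdot 202^{2} + 202 \cdot 141 + 141 \cdot 202^{2}\right) - 27386 = \left(5 + 149 \cdot 40804 + 28482 + 141 \cdot 40804\right) - 27386 = \left(5 + 6079796 + 28482 + 5753364\right) - 27386 = 11861647 - 27386 = 11834261$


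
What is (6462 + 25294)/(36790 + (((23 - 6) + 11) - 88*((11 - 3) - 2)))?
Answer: 15878/18145 ≈ 0.87506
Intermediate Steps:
(6462 + 25294)/(36790 + (((23 - 6) + 11) - 88*((11 - 3) - 2))) = 31756/(36790 + ((17 + 11) - 88*(8 - 2))) = 31756/(36790 + (28 - 88*6)) = 31756/(36790 + (28 - 528)) = 31756/(36790 - 500) = 31756/36290 = 31756*(1/36290) = 15878/18145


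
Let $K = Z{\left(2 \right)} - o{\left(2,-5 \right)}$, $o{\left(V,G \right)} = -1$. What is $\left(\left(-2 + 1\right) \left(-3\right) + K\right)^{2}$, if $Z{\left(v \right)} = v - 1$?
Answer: $25$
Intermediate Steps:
$Z{\left(v \right)} = -1 + v$
$K = 2$ ($K = \left(-1 + 2\right) - -1 = 1 + 1 = 2$)
$\left(\left(-2 + 1\right) \left(-3\right) + K\right)^{2} = \left(\left(-2 + 1\right) \left(-3\right) + 2\right)^{2} = \left(\left(-1\right) \left(-3\right) + 2\right)^{2} = \left(3 + 2\right)^{2} = 5^{2} = 25$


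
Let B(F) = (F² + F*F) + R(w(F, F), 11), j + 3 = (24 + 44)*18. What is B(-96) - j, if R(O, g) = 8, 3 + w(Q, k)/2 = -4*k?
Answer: 17219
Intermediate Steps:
w(Q, k) = -6 - 8*k (w(Q, k) = -6 + 2*(-4*k) = -6 - 8*k)
j = 1221 (j = -3 + (24 + 44)*18 = -3 + 68*18 = -3 + 1224 = 1221)
B(F) = 8 + 2*F² (B(F) = (F² + F*F) + 8 = (F² + F²) + 8 = 2*F² + 8 = 8 + 2*F²)
B(-96) - j = (8 + 2*(-96)²) - 1*1221 = (8 + 2*9216) - 1221 = (8 + 18432) - 1221 = 18440 - 1221 = 17219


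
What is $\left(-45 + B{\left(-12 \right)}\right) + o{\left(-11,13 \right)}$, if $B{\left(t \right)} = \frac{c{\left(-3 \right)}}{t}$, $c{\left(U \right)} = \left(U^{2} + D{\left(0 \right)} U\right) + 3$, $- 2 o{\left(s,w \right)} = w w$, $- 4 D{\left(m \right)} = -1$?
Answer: $- \frac{2087}{16} \approx -130.44$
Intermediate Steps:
$D{\left(m \right)} = \frac{1}{4}$ ($D{\left(m \right)} = \left(- \frac{1}{4}\right) \left(-1\right) = \frac{1}{4}$)
$o{\left(s,w \right)} = - \frac{w^{2}}{2}$ ($o{\left(s,w \right)} = - \frac{w w}{2} = - \frac{w^{2}}{2}$)
$c{\left(U \right)} = 3 + U^{2} + \frac{U}{4}$ ($c{\left(U \right)} = \left(U^{2} + \frac{U}{4}\right) + 3 = 3 + U^{2} + \frac{U}{4}$)
$B{\left(t \right)} = \frac{45}{4 t}$ ($B{\left(t \right)} = \frac{3 + \left(-3\right)^{2} + \frac{1}{4} \left(-3\right)}{t} = \frac{3 + 9 - \frac{3}{4}}{t} = \frac{45}{4 t}$)
$\left(-45 + B{\left(-12 \right)}\right) + o{\left(-11,13 \right)} = \left(-45 + \frac{45}{4 \left(-12\right)}\right) - \frac{13^{2}}{2} = \left(-45 + \frac{45}{4} \left(- \frac{1}{12}\right)\right) - \frac{169}{2} = \left(-45 - \frac{15}{16}\right) - \frac{169}{2} = - \frac{735}{16} - \frac{169}{2} = - \frac{2087}{16}$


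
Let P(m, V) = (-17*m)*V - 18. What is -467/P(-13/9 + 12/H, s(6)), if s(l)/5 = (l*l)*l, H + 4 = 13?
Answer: -467/2022 ≈ -0.23096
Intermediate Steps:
H = 9 (H = -4 + 13 = 9)
s(l) = 5*l**3 (s(l) = 5*((l*l)*l) = 5*(l**2*l) = 5*l**3)
P(m, V) = -18 - 17*V*m (P(m, V) = -17*V*m - 18 = -18 - 17*V*m)
-467/P(-13/9 + 12/H, s(6)) = -467/(-18 - 17*5*6**3*(-13/9 + 12/9)) = -467/(-18 - 17*5*216*(-13*1/9 + 12*(1/9))) = -467/(-18 - 17*1080*(-13/9 + 4/3)) = -467/(-18 - 17*1080*(-1/9)) = -467/(-18 + 2040) = -467/2022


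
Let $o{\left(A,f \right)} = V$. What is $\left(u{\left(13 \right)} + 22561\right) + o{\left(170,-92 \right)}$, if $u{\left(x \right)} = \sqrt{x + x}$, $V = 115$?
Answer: $22676 + \sqrt{26} \approx 22681.0$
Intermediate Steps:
$o{\left(A,f \right)} = 115$
$u{\left(x \right)} = \sqrt{2} \sqrt{x}$ ($u{\left(x \right)} = \sqrt{2 x} = \sqrt{2} \sqrt{x}$)
$\left(u{\left(13 \right)} + 22561\right) + o{\left(170,-92 \right)} = \left(\sqrt{2} \sqrt{13} + 22561\right) + 115 = \left(\sqrt{26} + 22561\right) + 115 = \left(22561 + \sqrt{26}\right) + 115 = 22676 + \sqrt{26}$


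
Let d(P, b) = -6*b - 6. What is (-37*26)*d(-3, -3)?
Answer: -11544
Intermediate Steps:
d(P, b) = -6 - 6*b
(-37*26)*d(-3, -3) = (-37*26)*(-6 - 6*(-3)) = -962*(-6 + 18) = -962*12 = -11544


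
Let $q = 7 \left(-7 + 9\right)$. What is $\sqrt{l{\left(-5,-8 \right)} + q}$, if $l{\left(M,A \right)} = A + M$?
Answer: $1$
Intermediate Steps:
$q = 14$ ($q = 7 \cdot 2 = 14$)
$\sqrt{l{\left(-5,-8 \right)} + q} = \sqrt{\left(-8 - 5\right) + 14} = \sqrt{-13 + 14} = \sqrt{1} = 1$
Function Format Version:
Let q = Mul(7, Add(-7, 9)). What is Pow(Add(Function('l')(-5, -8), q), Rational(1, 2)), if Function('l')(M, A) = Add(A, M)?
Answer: 1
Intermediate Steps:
q = 14 (q = Mul(7, 2) = 14)
Pow(Add(Function('l')(-5, -8), q), Rational(1, 2)) = Pow(Add(Add(-8, -5), 14), Rational(1, 2)) = Pow(Add(-13, 14), Rational(1, 2)) = Pow(1, Rational(1, 2)) = 1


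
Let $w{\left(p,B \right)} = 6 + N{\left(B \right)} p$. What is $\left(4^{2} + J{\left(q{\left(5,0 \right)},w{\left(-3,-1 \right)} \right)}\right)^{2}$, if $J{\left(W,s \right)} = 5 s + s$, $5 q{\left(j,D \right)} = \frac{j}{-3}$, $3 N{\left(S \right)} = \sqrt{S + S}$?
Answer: $2632 - 624 i \sqrt{2} \approx 2632.0 - 882.47 i$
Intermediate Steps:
$N{\left(S \right)} = \frac{\sqrt{2} \sqrt{S}}{3}$ ($N{\left(S \right)} = \frac{\sqrt{S + S}}{3} = \frac{\sqrt{2 S}}{3} = \frac{\sqrt{2} \sqrt{S}}{3}$)
$q{\left(j,D \right)} = - \frac{j}{15}$ ($q{\left(j,D \right)} = \frac{j \frac{1}{-3}}{5} = \frac{j \left(- \frac{1}{3}\right)}{5} = \frac{\left(- \frac{1}{3}\right) j}{5} = - \frac{j}{15}$)
$w{\left(p,B \right)} = 6 + \frac{p \sqrt{2} \sqrt{B}}{3}$ ($w{\left(p,B \right)} = 6 + \frac{\sqrt{2} \sqrt{B}}{3} p = 6 + \frac{p \sqrt{2} \sqrt{B}}{3}$)
$J{\left(W,s \right)} = 6 s$
$\left(4^{2} + J{\left(q{\left(5,0 \right)},w{\left(-3,-1 \right)} \right)}\right)^{2} = \left(4^{2} + 6 \left(6 + \frac{1}{3} \left(-3\right) \sqrt{2} \sqrt{-1}\right)\right)^{2} = \left(16 + 6 \left(6 + \frac{1}{3} \left(-3\right) \sqrt{2} i\right)\right)^{2} = \left(16 + 6 \left(6 - i \sqrt{2}\right)\right)^{2} = \left(16 + \left(36 - 6 i \sqrt{2}\right)\right)^{2} = \left(52 - 6 i \sqrt{2}\right)^{2}$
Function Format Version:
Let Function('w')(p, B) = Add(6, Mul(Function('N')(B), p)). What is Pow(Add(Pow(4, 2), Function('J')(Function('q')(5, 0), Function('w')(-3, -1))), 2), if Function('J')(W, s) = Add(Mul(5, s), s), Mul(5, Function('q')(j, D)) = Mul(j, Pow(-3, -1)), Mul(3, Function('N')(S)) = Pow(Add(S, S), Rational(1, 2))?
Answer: Add(2632, Mul(-624, I, Pow(2, Rational(1, 2)))) ≈ Add(2632.0, Mul(-882.47, I))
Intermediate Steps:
Function('N')(S) = Mul(Rational(1, 3), Pow(2, Rational(1, 2)), Pow(S, Rational(1, 2))) (Function('N')(S) = Mul(Rational(1, 3), Pow(Add(S, S), Rational(1, 2))) = Mul(Rational(1, 3), Pow(Mul(2, S), Rational(1, 2))) = Mul(Rational(1, 3), Mul(Pow(2, Rational(1, 2)), Pow(S, Rational(1, 2)))) = Mul(Rational(1, 3), Pow(2, Rational(1, 2)), Pow(S, Rational(1, 2))))
Function('q')(j, D) = Mul(Rational(-1, 15), j) (Function('q')(j, D) = Mul(Rational(1, 5), Mul(j, Pow(-3, -1))) = Mul(Rational(1, 5), Mul(j, Rational(-1, 3))) = Mul(Rational(1, 5), Mul(Rational(-1, 3), j)) = Mul(Rational(-1, 15), j))
Function('w')(p, B) = Add(6, Mul(Rational(1, 3), p, Pow(2, Rational(1, 2)), Pow(B, Rational(1, 2)))) (Function('w')(p, B) = Add(6, Mul(Mul(Rational(1, 3), Pow(2, Rational(1, 2)), Pow(B, Rational(1, 2))), p)) = Add(6, Mul(Rational(1, 3), p, Pow(2, Rational(1, 2)), Pow(B, Rational(1, 2)))))
Function('J')(W, s) = Mul(6, s)
Pow(Add(Pow(4, 2), Function('J')(Function('q')(5, 0), Function('w')(-3, -1))), 2) = Pow(Add(Pow(4, 2), Mul(6, Add(6, Mul(Rational(1, 3), -3, Pow(2, Rational(1, 2)), Pow(-1, Rational(1, 2)))))), 2) = Pow(Add(16, Mul(6, Add(6, Mul(Rational(1, 3), -3, Pow(2, Rational(1, 2)), I)))), 2) = Pow(Add(16, Mul(6, Add(6, Mul(-1, I, Pow(2, Rational(1, 2)))))), 2) = Pow(Add(16, Add(36, Mul(-6, I, Pow(2, Rational(1, 2))))), 2) = Pow(Add(52, Mul(-6, I, Pow(2, Rational(1, 2)))), 2)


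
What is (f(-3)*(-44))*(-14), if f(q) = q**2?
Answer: 5544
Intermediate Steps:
(f(-3)*(-44))*(-14) = ((-3)**2*(-44))*(-14) = (9*(-44))*(-14) = -396*(-14) = 5544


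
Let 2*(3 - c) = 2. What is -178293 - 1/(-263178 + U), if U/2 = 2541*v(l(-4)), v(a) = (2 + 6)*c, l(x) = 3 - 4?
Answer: -32425434737/181866 ≈ -1.7829e+5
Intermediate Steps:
c = 2 (c = 3 - 1/2*2 = 3 - 1 = 2)
l(x) = -1
v(a) = 16 (v(a) = (2 + 6)*2 = 8*2 = 16)
U = 81312 (U = 2*(2541*16) = 2*40656 = 81312)
-178293 - 1/(-263178 + U) = -178293 - 1/(-263178 + 81312) = -178293 - 1/(-181866) = -178293 - 1*(-1/181866) = -178293 + 1/181866 = -32425434737/181866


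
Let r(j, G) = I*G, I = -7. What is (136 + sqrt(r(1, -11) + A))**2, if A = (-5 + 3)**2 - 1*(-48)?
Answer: (136 + sqrt(129))**2 ≈ 21714.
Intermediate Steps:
r(j, G) = -7*G
A = 52 (A = (-2)**2 + 48 = 4 + 48 = 52)
(136 + sqrt(r(1, -11) + A))**2 = (136 + sqrt(-7*(-11) + 52))**2 = (136 + sqrt(77 + 52))**2 = (136 + sqrt(129))**2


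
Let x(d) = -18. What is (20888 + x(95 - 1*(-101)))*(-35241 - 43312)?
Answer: -1639401110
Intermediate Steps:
(20888 + x(95 - 1*(-101)))*(-35241 - 43312) = (20888 - 18)*(-35241 - 43312) = 20870*(-78553) = -1639401110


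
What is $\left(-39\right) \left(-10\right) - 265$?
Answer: $125$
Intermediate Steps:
$\left(-39\right) \left(-10\right) - 265 = 390 - 265 = 125$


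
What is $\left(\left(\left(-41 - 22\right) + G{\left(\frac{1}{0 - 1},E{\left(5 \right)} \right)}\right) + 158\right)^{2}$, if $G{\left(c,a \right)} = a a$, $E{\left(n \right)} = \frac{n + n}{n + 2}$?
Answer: $\frac{22610025}{2401} \approx 9416.9$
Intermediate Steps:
$E{\left(n \right)} = \frac{2 n}{2 + n}$
$G{\left(c,a \right)} = a^{2}$
$\left(\left(\left(-41 - 22\right) + G{\left(\frac{1}{0 - 1},E{\left(5 \right)} \right)}\right) + 158\right)^{2} = \left(\left(\left(-41 - 22\right) + \left(2 \cdot 5 \frac{1}{2 + 5}\right)^{2}\right) + 158\right)^{2} = \left(\left(-63 + \left(2 \cdot 5 \cdot \frac{1}{7}\right)^{2}\right) + 158\right)^{2} = \left(\left(-63 + \left(\frac{10}{7}\right)^{2}\right) + 158\right)^{2} = \left(\left(-63 + \frac{100}{49}\right) + 158\right)^{2} = \left(- \frac{2987}{49} + 158\right)^{2} = \left(\frac{4755}{49}\right)^{2} = \frac{22610025}{2401}$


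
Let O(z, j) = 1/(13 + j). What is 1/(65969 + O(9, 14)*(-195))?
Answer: 9/593656 ≈ 1.5160e-5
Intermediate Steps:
1/(65969 + O(9, 14)*(-195)) = 1/(65969 - 195/(13 + 14)) = 1/(65969 - 195/27) = 1/(65969 + (1/27)*(-195)) = 1/(65969 - 65/9) = 1/(593656/9) = 9/593656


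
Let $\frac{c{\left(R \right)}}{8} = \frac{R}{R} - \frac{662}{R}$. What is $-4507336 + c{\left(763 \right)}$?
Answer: $- \frac{3439096560}{763} \approx -4.5073 \cdot 10^{6}$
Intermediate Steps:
$c{\left(R \right)} = 8 - \frac{5296}{R}$ ($c{\left(R \right)} = 8 \left(\frac{R}{R} - \frac{662}{R}\right) = 8 \left(1 - \frac{662}{R}\right) = 8 - \frac{5296}{R}$)
$-4507336 + c{\left(763 \right)} = -4507336 + \left(8 - \frac{5296}{763}\right) = -4507336 + \frac{808}{763} = - \frac{3439096560}{763}$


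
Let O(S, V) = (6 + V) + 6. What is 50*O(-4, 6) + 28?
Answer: 928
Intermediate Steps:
O(S, V) = 12 + V
50*O(-4, 6) + 28 = 50*(12 + 6) + 28 = 50*18 + 28 = 900 + 28 = 928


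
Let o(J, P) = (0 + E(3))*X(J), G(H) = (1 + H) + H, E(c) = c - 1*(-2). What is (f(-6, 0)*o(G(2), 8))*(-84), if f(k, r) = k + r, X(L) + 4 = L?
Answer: 2520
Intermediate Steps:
X(L) = -4 + L
E(c) = 2 + c (E(c) = c + 2 = 2 + c)
G(H) = 1 + 2*H
o(J, P) = -20 + 5*J (o(J, P) = (0 + (2 + 3))*(-4 + J) = (0 + 5)*(-4 + J) = 5*(-4 + J) = -20 + 5*J)
(f(-6, 0)*o(G(2), 8))*(-84) = ((-6 + 0)*(-20 + 5*(1 + 2*2)))*(-84) = -6*(-20 + 5*(1 + 4))*(-84) = -6*(-20 + 5*5)*(-84) = -6*(-20 + 25)*(-84) = -6*5*(-84) = -30*(-84) = 2520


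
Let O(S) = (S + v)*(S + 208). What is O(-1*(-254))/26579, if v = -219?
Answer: 2310/3797 ≈ 0.60837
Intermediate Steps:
O(S) = (-219 + S)*(208 + S) (O(S) = (S - 219)*(S + 208) = (-219 + S)*(208 + S))
O(-1*(-254))/26579 = (-45552 + (-1*(-254))² - (-11)*(-254))/26579 = (-45552 + 254² - 11*254)*(1/26579) = (-45552 + 64516 - 2794)*(1/26579) = 16170*(1/26579) = 2310/3797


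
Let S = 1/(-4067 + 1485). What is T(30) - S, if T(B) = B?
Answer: 77461/2582 ≈ 30.000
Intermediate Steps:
S = -1/2582 (S = 1/(-2582) = -1/2582 ≈ -0.00038730)
T(30) - S = 30 - 1*(-1/2582) = 30 + 1/2582 = 77461/2582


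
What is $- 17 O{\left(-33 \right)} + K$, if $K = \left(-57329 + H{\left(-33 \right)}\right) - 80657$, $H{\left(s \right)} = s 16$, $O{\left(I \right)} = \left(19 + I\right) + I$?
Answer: $-137715$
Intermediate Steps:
$O{\left(I \right)} = 19 + 2 I$
$H{\left(s \right)} = 16 s$
$K = -138514$ ($K = \left(-57329 + 16 \left(-33\right)\right) - 80657 = \left(-57329 - 528\right) - 80657 = -57857 - 80657 = -138514$)
$- 17 O{\left(-33 \right)} + K = - 17 \left(19 + 2 \left(-33\right)\right) - 138514 = - 17 \left(19 - 66\right) - 138514 = \left(-17\right) \left(-47\right) - 138514 = 799 - 138514 = -137715$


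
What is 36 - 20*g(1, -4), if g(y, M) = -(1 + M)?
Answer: -24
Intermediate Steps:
g(y, M) = -1 - M
36 - 20*g(1, -4) = 36 - 20*(-1 - 1*(-4)) = 36 - 20*(-1 + 4) = 36 - 20*3 = 36 - 60 = -24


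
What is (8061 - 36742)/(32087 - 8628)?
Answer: -28681/23459 ≈ -1.2226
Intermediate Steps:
(8061 - 36742)/(32087 - 8628) = -28681/23459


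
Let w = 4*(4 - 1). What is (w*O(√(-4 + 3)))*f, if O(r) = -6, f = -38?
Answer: 2736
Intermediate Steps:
w = 12 (w = 4*3 = 12)
(w*O(√(-4 + 3)))*f = (12*(-6))*(-38) = -72*(-38) = 2736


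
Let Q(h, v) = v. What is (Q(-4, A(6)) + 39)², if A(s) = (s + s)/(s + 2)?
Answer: 6561/4 ≈ 1640.3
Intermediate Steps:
A(s) = 2*s/(2 + s) (A(s) = (2*s)/(2 + s) = 2*s/(2 + s))
(Q(-4, A(6)) + 39)² = (2*6/(2 + 6) + 39)² = (2*6/8 + 39)² = (2*6*(⅛) + 39)² = (3/2 + 39)² = (81/2)² = 6561/4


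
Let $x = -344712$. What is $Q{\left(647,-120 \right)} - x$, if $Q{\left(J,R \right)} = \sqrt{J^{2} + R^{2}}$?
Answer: $344712 + \sqrt{433009} \approx 3.4537 \cdot 10^{5}$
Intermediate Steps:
$Q{\left(647,-120 \right)} - x = \sqrt{647^{2} + \left(-120\right)^{2}} - -344712 = \sqrt{418609 + 14400} + 344712 = \sqrt{433009} + 344712 = 344712 + \sqrt{433009}$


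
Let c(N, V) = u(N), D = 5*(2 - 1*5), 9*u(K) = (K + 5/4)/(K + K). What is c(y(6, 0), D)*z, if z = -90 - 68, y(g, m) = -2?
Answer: -79/24 ≈ -3.2917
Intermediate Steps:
u(K) = (5/4 + K)/(18*K) (u(K) = ((K + 5/4)/(K + K))/9 = ((K + 5*(1/4))/((2*K)))/9 = ((K + 5/4)*(1/(2*K)))/9 = ((5/4 + K)*(1/(2*K)))/9 = ((5/4 + K)/(2*K))/9 = (5/4 + K)/(18*K))
D = -15 (D = 5*(2 - 5) = 5*(-3) = -15)
c(N, V) = (5 + 4*N)/(72*N)
z = -158
c(y(6, 0), D)*z = ((1/72)*(5 + 4*(-2))/(-2))*(-158) = ((1/72)*(-1/2)*(5 - 8))*(-158) = ((1/72)*(-1/2)*(-3))*(-158) = (1/48)*(-158) = -79/24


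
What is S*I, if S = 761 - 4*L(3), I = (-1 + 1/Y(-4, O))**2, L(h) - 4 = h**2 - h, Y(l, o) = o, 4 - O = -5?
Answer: 46144/81 ≈ 569.68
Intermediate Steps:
O = 9 (O = 4 - 1*(-5) = 4 + 5 = 9)
L(h) = 4 + h**2 - h (L(h) = 4 + (h**2 - h) = 4 + h**2 - h)
I = 64/81 (I = (-1 + 1/9)**2 = (-8/9)**2 = 64/81 ≈ 0.79012)
S = 721 (S = 761 - 4*(4 + 3**2 - 1*3) = 761 - 4*(4 + 9 - 3) = 761 - 4*10 = 761 - 1*40 = 761 - 40 = 721)
S*I = 721*(64/81) = 46144/81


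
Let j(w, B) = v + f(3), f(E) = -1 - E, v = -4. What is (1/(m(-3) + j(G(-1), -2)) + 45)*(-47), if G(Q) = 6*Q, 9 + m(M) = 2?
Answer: -31678/15 ≈ -2111.9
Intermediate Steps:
m(M) = -7 (m(M) = -9 + 2 = -7)
j(w, B) = -8 (j(w, B) = -4 + (-1 - 1*3) = -4 + (-1 - 3) = -4 - 4 = -8)
(1/(m(-3) + j(G(-1), -2)) + 45)*(-47) = (1/(-7 - 8) + 45)*(-47) = (1/(-15) + 45)*(-47) = (-1/15 + 45)*(-47) = (674/15)*(-47) = -31678/15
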